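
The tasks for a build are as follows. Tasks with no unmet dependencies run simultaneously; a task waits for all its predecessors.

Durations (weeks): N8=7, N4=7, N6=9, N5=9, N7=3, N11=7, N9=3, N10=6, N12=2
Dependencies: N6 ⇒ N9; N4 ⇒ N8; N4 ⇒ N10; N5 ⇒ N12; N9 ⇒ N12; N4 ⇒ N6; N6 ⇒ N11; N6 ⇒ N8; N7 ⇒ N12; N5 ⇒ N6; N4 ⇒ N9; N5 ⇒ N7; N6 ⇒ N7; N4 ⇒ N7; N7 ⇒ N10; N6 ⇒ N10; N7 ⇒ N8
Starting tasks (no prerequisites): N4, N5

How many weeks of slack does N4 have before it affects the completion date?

Critical path: N5→N6→N7→N8 = 9+9+3+7 = 28, so the finish is 28 weeks.
The longest chain containing N4 totals 26 weeks.
So N4 can slip 9 − 7 = 2 weeks.

2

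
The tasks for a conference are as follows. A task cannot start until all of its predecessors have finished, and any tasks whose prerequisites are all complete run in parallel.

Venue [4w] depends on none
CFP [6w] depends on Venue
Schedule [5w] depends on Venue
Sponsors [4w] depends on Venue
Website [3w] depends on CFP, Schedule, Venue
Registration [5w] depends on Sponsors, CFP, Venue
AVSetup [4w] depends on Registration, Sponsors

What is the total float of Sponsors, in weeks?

2

Critical path: Venue→CFP→Registration→AVSetup = 4+6+5+4 = 19, so the finish is 19 weeks.
Longest path through Sponsors: 17 weeks (earliest finish 8, latest finish 10).
So Sponsors can slip 10 − 8 = 2 weeks.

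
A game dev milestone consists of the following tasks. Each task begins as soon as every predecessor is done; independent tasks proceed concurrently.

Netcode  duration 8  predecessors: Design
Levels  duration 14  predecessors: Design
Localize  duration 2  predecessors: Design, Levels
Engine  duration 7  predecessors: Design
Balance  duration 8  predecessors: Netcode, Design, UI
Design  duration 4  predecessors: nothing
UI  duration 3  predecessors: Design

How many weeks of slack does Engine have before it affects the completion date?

9

Critical path: Design→Levels→Localize = 4+14+2 = 20, so the finish is 20 weeks.
Engine finishes as early as 11 and must finish by 20.
So Engine can slip 20 − 11 = 9 weeks.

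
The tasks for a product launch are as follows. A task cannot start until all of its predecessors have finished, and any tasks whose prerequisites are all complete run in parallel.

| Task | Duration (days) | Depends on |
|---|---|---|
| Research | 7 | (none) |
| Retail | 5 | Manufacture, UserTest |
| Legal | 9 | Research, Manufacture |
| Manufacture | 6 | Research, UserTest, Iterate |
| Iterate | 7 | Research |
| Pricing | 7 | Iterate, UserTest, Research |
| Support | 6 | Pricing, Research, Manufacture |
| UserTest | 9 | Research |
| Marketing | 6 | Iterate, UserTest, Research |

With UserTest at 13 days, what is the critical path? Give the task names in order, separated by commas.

The binding path is Research→UserTest→Manufacture→Legal = 7+9+6+9 = 31; finish at 31 days.
UserTest is on the critical path; changing it to 13 makes that path 35 days.
No other chain overtakes it, so the finish is 35 days.

Research, UserTest, Manufacture, Legal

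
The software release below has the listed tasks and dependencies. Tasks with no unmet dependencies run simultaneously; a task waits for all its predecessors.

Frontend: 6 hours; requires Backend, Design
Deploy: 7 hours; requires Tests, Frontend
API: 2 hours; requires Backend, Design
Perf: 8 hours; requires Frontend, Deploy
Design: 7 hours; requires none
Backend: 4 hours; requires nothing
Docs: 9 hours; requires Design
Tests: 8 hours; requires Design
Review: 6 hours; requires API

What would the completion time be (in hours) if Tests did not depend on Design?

28

Original critical path: Design→Tests→Deploy→Perf = 7+8+7+8 = 30 ⇒ 30 hours.
Without Design→Tests, Tests's earliest start moves from 7 to 0.
New critical path: Design→Frontend→Deploy→Perf = 7+6+7+8 = 28 ⇒ 28 hours.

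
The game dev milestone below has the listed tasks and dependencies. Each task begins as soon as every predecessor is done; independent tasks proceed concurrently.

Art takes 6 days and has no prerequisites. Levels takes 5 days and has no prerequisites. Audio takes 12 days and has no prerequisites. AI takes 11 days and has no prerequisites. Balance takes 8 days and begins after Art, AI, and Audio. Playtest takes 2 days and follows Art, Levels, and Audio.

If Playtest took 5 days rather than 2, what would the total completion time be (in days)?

The binding path is Audio→Balance = 12+8 = 20; finish at 20 days.
Playtest has 6 days of float (longest path through it is 14).
The critical path is still Audio→Balance; finish is now 20 days.

20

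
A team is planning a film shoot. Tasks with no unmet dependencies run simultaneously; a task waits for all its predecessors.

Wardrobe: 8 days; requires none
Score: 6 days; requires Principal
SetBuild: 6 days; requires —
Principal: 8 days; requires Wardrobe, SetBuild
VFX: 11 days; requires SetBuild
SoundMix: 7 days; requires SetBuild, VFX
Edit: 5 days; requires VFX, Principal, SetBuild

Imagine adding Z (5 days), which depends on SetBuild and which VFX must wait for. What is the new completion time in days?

Originally the job takes 24 days.
With Z inserted, VFX now waits for max(SetBuild, Z).
New critical path: SetBuild→Z→VFX→SoundMix = 6+5+11+7 = 29 ⇒ 29 days.

29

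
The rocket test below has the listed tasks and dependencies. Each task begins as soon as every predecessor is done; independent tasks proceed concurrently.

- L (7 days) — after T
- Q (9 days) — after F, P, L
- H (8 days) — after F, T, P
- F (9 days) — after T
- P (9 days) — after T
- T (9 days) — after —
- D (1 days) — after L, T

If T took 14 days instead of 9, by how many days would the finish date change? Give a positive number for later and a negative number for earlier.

5

Actual critical path: T→P→Q = 9+9+9 = 27 ⇒ 27 days.
T lies on that path, so at 14 days the path becomes 32 days.
That remains the longest chain; total 32 days.
Change in finish: 32 − 27 = +5 days.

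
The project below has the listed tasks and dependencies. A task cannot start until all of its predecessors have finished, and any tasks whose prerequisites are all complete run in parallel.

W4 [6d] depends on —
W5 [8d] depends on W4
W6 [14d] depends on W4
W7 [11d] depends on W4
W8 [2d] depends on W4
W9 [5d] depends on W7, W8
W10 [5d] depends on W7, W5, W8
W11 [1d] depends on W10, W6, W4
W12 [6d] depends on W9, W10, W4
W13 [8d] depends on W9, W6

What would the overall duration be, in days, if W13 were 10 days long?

32

Baseline: W4→W7→W9→W13 = 6+11+5+8 = 30 → 30 days.
W13 lies on that path, so at 10 days the path becomes 32 days.
That remains the longest chain; total 32 days.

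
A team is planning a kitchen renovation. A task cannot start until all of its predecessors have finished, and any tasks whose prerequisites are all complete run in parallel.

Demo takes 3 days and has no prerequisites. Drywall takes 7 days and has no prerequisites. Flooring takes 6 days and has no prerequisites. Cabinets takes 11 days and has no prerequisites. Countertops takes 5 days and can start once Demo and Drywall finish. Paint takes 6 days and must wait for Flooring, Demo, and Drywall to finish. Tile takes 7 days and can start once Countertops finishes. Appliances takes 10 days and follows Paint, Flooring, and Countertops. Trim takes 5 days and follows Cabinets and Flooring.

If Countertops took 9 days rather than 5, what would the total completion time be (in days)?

Actual critical path: Drywall→Paint→Appliances = 7+6+10 = 23 ⇒ 23 days.
The longest path through Countertops is only 22 days, so Countertops has float 1.
New critical path: Drywall→Countertops→Appliances = 7+9+10 = 26 ⇒ 26 days.

26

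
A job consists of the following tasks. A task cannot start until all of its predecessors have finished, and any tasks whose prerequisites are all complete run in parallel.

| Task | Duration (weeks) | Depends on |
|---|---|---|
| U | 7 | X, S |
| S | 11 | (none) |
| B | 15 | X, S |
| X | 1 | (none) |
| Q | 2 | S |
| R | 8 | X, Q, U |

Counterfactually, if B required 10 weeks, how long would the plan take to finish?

26

Actual critical path: S→B = 11+15 = 26 ⇒ 26 weeks.
Since B is critical, the -5 change carries straight to that chain (now 21 weeks).
New critical path: S→U→R = 11+7+8 = 26 ⇒ 26 weeks.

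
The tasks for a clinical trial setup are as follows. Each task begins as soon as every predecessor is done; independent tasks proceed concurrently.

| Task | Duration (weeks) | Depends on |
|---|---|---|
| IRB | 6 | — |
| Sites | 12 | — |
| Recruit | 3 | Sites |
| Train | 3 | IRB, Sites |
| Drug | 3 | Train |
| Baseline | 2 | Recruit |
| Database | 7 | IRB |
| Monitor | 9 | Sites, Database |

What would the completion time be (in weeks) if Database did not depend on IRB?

Original critical path: IRB→Database→Monitor = 6+7+9 = 22 ⇒ 22 weeks.
Without IRB→Database, Database's earliest start moves from 6 to 0.
New critical path: Sites→Monitor = 12+9 = 21 ⇒ 21 weeks.

21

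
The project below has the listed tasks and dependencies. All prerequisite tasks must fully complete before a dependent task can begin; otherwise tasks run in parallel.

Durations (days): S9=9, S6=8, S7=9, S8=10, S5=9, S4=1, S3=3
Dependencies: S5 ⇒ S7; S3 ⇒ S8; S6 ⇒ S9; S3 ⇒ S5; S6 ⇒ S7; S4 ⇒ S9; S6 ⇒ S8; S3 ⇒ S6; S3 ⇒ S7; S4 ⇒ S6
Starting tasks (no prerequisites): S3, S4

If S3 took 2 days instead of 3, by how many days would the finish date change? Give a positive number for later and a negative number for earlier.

As given, the longest chain is S3→S5→S7 = 3+9+9 = 21, so the finish is 21 days.
S3 lies on that path, so at 2 days the path becomes 20 days.
That remains the longest chain; total 20 days.
Change in finish: 20 − 21 = -1 days.

-1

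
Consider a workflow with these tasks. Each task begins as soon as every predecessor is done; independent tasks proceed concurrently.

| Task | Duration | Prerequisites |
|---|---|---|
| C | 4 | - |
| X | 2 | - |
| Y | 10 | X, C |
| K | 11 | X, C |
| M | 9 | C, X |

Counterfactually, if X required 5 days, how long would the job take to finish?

16

The binding path is C→K = 4+11 = 15; finish at 15 days.
X has 2 days of float (longest path through it is 13).
Now X→K = 5+11 = 16 is longest, so the finish becomes 16 days.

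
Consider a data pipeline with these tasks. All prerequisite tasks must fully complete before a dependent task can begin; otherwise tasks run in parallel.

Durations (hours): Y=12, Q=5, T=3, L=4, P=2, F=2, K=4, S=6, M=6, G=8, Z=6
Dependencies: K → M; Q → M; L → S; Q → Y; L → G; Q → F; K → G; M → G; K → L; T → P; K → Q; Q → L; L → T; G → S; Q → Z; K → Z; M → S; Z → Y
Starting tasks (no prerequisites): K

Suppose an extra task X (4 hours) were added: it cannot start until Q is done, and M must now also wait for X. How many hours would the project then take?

33

Originally the project takes 29 hours.
With X inserted, M now waits for max(Q, K, X).
New critical path: K→Q→X→M→G→S = 4+5+4+6+8+6 = 33 ⇒ 33 hours.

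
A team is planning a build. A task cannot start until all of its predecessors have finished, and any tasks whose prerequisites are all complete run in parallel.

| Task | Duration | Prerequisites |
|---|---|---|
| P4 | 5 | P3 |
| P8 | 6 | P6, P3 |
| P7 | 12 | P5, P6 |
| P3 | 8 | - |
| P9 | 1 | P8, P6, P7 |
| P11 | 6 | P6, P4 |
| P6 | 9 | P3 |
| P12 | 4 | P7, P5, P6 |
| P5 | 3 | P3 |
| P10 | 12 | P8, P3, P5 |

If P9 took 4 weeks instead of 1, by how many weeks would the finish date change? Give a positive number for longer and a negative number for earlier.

As given, the longest chain is P3→P6→P8→P10 = 8+9+6+12 = 35, so the finish is 35 weeks.
P9 is off the critical path — its longest chain is 30 weeks, giving 5 of slack.
No other chain overtakes it, so the finish is 35 weeks.
Change in finish: 35 − 35 = +0 weeks.

0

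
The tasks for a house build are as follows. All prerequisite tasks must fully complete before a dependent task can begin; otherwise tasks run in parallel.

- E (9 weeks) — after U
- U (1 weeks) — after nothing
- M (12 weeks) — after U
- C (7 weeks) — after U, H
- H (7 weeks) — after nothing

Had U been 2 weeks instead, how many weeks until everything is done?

14

Actual critical path: H→C = 7+7 = 14 ⇒ 14 weeks.
The longest path through U is only 13 weeks, so U has float 1.
No other chain overtakes it, so the finish is 14 weeks.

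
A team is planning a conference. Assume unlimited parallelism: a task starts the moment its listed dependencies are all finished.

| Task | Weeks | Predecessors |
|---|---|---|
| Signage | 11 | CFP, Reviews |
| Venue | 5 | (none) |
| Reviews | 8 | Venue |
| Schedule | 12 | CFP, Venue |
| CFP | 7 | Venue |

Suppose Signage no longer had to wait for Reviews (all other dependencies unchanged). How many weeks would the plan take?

Before: longest chain Venue→CFP→Schedule = 5+7+12 = 24, finish 24.
Without Reviews→Signage, Signage's earliest start moves from 13 to 12.
The longest chain is now Venue→CFP→Schedule = 5+7+12 = 24, so the plan takes 24 weeks.

24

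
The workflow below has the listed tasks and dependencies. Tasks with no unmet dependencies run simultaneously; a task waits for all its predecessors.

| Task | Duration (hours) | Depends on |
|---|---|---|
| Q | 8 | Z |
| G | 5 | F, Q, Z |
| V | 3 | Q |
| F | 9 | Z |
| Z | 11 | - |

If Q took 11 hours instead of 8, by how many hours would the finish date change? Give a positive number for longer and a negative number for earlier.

Critical path before the change: Z→F→G = 11+9+5 = 25 giving 25 hours.
Q has 1 hour of float (longest path through it is 24).
The binding chain switches to Z→Q→G = 11+11+5 = 27; finish 27 hours.
Change in finish: 27 − 25 = +2 hours.

2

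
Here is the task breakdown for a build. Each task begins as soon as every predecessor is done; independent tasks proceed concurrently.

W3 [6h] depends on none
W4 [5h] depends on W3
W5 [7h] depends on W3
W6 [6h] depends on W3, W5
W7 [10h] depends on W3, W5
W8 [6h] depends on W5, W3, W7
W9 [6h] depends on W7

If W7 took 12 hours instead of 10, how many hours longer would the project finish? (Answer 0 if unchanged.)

2

Actual critical path: W3→W5→W7→W8 = 6+7+10+6 = 29 ⇒ 29 hours.
Since W7 is critical, the +2 change carries straight to that chain (now 31 hours).
The critical path is still W3→W5→W7→W8; finish is now 31 hours.
Change in finish: 31 − 29 = +2 hours.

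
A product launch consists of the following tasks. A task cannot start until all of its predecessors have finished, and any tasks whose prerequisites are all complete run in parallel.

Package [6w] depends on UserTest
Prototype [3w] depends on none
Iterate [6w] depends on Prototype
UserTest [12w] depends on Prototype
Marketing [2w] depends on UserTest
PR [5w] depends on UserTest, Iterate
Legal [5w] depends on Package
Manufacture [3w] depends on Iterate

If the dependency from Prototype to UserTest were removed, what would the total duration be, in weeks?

23

With the dependency in place, Prototype→UserTest→Package→Legal = 3+12+6+5 = 26 sets the finish at 26 weeks.
Without Prototype→UserTest, UserTest's earliest start moves from 3 to 0.
The longest chain is now UserTest→Package→Legal = 12+6+5 = 23, so the schedule takes 23 weeks.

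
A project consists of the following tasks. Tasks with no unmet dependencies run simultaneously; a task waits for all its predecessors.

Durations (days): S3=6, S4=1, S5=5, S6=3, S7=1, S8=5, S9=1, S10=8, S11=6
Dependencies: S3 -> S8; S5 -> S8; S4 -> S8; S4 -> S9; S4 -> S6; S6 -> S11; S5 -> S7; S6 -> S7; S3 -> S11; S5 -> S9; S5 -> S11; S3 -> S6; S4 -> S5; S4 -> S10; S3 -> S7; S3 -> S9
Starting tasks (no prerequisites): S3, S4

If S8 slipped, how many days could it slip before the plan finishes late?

Critical path: S3→S6→S11 = 6+3+6 = 15, so the finish is 15 days.
S8 finishes as early as 11 and must finish by 15.
So S8 can slip 15 − 11 = 4 days.

4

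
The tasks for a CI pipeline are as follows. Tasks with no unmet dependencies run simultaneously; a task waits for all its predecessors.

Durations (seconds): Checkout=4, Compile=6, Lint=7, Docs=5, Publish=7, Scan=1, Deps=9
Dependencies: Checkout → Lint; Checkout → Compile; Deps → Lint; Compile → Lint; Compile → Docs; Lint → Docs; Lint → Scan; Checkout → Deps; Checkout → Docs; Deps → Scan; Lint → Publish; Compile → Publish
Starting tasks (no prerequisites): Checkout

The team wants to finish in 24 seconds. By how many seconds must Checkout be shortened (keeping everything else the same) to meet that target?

3

Current finish: 27 seconds; target: 24.
Checkout is on every critical path, so each second cut from Checkout cuts the finish by one (this holds down to a finish of 24).
Need 27 − 24 = 3 seconds off Checkout → Checkout becomes 1 second, finish becomes 24.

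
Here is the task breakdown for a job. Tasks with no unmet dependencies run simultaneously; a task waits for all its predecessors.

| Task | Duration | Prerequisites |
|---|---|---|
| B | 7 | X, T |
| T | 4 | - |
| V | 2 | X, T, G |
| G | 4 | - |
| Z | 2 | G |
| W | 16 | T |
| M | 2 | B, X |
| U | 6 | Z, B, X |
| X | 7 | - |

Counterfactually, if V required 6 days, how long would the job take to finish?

Baseline: T→W = 4+16 = 20 → 20 days.
The longest path through V is only 9 days, so V has float 11.
No other chain overtakes it, so the finish is 20 days.

20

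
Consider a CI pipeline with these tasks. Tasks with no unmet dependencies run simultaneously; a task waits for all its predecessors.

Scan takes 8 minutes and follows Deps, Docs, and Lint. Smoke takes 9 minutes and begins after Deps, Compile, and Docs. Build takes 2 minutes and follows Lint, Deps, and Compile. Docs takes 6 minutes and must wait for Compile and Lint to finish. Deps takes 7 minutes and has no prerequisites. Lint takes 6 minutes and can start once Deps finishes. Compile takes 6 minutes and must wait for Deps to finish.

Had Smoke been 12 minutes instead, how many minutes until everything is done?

31

Critical path before the change: Deps→Compile→Docs→Smoke = 7+6+6+9 = 28 giving 28 minutes.
Since Smoke is critical, the +3 change carries straight to that chain (now 31 minutes).
The critical path is still Deps→Compile→Docs→Smoke; finish is now 31 minutes.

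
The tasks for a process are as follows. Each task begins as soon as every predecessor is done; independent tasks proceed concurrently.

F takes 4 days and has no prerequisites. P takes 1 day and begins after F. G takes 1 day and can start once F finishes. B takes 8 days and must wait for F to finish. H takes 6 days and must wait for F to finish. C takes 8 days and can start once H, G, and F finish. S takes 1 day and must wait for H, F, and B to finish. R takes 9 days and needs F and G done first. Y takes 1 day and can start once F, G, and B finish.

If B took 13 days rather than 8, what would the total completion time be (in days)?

18

Baseline: F→H→C = 4+6+8 = 18 → 18 days.
The longest path through B is only 13 days, so B has float 5.
Now F→B→S = 4+13+1 = 18 is longest, so the finish becomes 18 days.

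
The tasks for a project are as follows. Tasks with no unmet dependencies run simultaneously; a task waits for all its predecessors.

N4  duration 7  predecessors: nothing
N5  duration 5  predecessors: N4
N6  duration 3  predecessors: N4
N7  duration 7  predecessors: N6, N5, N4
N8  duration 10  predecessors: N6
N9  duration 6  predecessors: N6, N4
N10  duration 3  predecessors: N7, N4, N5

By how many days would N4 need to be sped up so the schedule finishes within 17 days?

Current finish: 22 days; target: 17.
N4 is on every critical path, so each day cut from N4 cuts the finish by one (this holds down to a finish of 16).
Need 22 − 17 = 5 days off N4 → N4 becomes 2 days, finish becomes 17.

5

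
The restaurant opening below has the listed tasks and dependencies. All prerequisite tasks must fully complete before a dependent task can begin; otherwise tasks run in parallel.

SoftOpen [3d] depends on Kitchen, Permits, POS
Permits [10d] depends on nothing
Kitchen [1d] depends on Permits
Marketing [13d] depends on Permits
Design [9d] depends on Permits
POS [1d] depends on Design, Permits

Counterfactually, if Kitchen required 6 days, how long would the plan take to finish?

Critical path before the change: Permits→Design→POS→SoftOpen = 10+9+1+3 = 23 giving 23 days.
Kitchen is off the critical path — its longest chain is 14 days, giving 9 of slack.
No other chain overtakes it, so the finish is 23 days.

23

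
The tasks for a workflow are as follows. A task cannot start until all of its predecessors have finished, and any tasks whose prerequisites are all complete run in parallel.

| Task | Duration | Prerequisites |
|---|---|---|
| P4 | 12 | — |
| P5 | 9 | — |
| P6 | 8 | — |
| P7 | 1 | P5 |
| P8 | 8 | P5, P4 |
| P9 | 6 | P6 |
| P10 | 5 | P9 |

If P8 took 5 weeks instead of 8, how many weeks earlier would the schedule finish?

The binding path is P4→P8 = 12+8 = 20; finish at 20 weeks.
P8 is on the critical path; changing it to 5 makes that path 17 weeks.
Now P6→P9→P10 = 8+6+5 = 19 is longest, so the finish becomes 19 weeks.
Change in finish: 19 − 20 = -1 weeks.

1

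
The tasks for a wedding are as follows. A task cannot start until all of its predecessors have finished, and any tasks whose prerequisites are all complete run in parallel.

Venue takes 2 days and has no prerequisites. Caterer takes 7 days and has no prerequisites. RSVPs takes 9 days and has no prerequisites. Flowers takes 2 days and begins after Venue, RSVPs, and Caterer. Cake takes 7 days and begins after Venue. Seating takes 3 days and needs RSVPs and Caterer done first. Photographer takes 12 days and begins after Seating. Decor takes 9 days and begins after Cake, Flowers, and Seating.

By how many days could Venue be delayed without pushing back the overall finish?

6

RSVPs→Seating→Photographer = 9+3+12 = 24 sets the makespan at 24 days.
Longest path through Venue: 18 days (earliest finish 2, latest finish 8).
So Venue can slip 8 − 2 = 6 days.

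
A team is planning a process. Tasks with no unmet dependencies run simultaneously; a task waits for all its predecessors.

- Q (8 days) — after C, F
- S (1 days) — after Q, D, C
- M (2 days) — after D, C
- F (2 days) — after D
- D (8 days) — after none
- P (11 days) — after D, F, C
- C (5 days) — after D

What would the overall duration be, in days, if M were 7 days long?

Baseline: D→C→P = 8+5+11 = 24 → 24 days.
M has 9 days of float (longest path through it is 15).
No other chain overtakes it, so the finish is 24 days.

24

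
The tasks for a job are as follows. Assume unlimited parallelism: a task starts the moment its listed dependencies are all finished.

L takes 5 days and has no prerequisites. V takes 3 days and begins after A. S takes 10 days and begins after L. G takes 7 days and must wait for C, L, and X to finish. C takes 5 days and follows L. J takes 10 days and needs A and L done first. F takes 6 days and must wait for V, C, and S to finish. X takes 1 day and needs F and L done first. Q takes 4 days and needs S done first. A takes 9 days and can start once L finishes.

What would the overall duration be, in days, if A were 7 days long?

29

The binding path is L→A→V→F→X→G = 5+9+3+6+1+7 = 31; finish at 31 days.
A is on the critical path; changing it to 7 makes that path 29 days.
The binding chain switches to L→S→F→X→G = 5+10+6+1+7 = 29; finish 29 days.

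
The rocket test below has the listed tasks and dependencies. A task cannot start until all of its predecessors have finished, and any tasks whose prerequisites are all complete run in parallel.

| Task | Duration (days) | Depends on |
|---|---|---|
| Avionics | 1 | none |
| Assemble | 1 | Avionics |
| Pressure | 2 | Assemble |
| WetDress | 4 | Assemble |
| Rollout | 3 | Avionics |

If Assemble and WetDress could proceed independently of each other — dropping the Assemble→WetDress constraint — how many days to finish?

4

Original critical path: Avionics→Assemble→WetDress = 1+1+4 = 6 ⇒ 6 days.
Without Assemble→WetDress, WetDress's earliest start moves from 2 to 0.
The longest chain is now Avionics→Assemble→Pressure = 1+1+2 = 4, so the schedule takes 4 days.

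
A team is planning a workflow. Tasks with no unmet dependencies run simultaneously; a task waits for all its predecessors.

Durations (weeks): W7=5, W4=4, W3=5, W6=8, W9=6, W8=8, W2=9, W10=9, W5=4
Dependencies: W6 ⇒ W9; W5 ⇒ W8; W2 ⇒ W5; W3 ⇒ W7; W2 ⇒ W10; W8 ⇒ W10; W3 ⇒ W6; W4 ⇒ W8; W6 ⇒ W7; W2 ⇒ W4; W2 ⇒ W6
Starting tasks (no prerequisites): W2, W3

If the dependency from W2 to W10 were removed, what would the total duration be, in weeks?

Original critical path: W2→W4→W8→W10 = 9+4+8+9 = 30 ⇒ 30 weeks.
Dropping W2→W10 doesn't change W10's earliest start (21); another predecessor still binds.
The longest chain is now W2→W4→W8→W10 = 9+4+8+9 = 30, so the schedule takes 30 weeks.

30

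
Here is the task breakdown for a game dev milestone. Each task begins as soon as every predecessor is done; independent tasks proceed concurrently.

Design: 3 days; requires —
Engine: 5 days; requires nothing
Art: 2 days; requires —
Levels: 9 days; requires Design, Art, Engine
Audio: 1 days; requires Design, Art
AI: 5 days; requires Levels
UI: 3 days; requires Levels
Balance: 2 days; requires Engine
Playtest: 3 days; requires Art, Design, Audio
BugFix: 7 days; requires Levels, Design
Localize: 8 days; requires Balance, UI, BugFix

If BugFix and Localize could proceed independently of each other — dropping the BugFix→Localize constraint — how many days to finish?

With the dependency in place, Engine→Levels→BugFix→Localize = 5+9+7+8 = 29 sets the finish at 29 days.
Without BugFix→Localize, Localize's earliest start moves from 21 to 17.
New critical path: Engine→Levels→UI→Localize = 5+9+3+8 = 25 ⇒ 25 days.

25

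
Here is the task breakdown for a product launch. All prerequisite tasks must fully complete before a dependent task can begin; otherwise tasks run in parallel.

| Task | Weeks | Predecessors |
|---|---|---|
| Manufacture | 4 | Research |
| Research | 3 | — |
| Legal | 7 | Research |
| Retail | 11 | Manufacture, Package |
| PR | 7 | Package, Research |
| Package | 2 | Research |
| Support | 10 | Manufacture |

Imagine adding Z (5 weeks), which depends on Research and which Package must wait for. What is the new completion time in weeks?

21

Originally the job takes 18 weeks.
With Z inserted, Package now waits for max(Research, Z).
New critical path: Research→Z→Package→Retail = 3+5+2+11 = 21 ⇒ 21 weeks.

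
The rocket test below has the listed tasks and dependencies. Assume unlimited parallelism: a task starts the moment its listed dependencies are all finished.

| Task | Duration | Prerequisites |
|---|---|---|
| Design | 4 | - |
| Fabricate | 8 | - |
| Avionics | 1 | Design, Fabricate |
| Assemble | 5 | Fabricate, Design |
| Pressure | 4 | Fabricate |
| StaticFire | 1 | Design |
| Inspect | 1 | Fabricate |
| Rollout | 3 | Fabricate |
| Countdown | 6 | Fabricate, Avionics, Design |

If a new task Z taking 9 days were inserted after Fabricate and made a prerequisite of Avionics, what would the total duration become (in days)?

24

Originally the project takes 15 days.
With Z inserted, Avionics now waits for max(Design, Fabricate, Z).
New critical path: Fabricate→Z→Avionics→Countdown = 8+9+1+6 = 24 ⇒ 24 days.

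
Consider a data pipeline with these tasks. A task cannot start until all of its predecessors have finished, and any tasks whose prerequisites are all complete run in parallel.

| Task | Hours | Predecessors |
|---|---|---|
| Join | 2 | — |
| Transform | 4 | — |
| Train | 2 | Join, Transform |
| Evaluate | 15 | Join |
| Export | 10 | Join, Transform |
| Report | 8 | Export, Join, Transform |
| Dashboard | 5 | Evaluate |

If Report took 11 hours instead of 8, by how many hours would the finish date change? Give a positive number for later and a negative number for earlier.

3

Actual critical path: Transform→Export→Report = 4+10+8 = 22 ⇒ 22 hours.
Since Report is critical, the +3 change carries straight to that chain (now 25 hours).
The critical path is still Transform→Export→Report; finish is now 25 hours.
Change in finish: 25 − 22 = +3 hours.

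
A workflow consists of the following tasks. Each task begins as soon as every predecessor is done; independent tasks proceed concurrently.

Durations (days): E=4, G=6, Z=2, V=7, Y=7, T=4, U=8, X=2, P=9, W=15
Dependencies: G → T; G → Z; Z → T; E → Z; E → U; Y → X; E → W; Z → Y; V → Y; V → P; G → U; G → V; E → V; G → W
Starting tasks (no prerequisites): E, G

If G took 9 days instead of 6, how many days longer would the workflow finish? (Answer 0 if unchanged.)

Critical path before the change: G→V→Y→X = 6+7+7+2 = 22 giving 22 days.
G lies on that path, so at 9 days the path becomes 25 days.
The critical path is still G→V→Y→X; finish is now 25 days.
Change in finish: 25 − 22 = +3 days.

3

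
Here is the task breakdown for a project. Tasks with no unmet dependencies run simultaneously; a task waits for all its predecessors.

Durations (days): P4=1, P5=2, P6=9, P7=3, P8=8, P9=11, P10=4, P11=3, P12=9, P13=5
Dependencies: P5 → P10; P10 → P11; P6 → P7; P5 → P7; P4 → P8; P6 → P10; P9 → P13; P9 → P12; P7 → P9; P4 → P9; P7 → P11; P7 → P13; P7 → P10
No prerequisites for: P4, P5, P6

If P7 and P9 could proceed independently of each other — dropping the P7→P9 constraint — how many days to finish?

21

Before: longest chain P6→P7→P9→P12 = 9+3+11+9 = 32, finish 32.
Without P7→P9, P9's earliest start moves from 12 to 1.
After: P4→P9→P12 = 1+11+9 = 21 → 21 days.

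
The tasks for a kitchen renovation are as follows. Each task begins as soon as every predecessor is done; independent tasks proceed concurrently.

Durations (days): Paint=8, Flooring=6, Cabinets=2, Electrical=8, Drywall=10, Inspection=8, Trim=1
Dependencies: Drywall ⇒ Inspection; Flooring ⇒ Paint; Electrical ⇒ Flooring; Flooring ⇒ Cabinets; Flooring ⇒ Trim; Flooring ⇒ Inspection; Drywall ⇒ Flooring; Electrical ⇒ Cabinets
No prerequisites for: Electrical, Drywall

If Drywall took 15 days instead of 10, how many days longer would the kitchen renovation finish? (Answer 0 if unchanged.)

Baseline: Drywall→Flooring→Paint = 10+6+8 = 24 → 24 days.
Since Drywall is critical, the +5 change carries straight to that chain (now 29 days).
No other chain overtakes it, so the finish is 29 days.
Change in finish: 29 − 24 = +5 days.

5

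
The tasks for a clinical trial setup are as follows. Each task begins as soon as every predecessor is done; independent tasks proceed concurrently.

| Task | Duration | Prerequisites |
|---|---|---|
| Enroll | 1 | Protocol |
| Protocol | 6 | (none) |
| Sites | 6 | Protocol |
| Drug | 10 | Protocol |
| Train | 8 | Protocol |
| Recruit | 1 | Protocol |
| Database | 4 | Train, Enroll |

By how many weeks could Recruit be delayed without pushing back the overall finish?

Critical path: Protocol→Train→Database = 6+8+4 = 18, so the finish is 18 weeks.
Longest path through Recruit: 7 weeks (earliest finish 7, latest finish 18).
Float = 18 − 7 = 11.

11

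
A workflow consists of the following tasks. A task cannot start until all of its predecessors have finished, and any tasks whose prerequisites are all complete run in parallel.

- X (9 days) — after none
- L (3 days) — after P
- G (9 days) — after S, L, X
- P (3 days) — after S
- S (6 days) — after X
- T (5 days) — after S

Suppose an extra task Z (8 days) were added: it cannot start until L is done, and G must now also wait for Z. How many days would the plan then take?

38

Originally the plan takes 30 days.
With Z inserted, G now waits for max(S, L, X, Z).
New critical path: X→S→P→L→Z→G = 9+6+3+3+8+9 = 38 ⇒ 38 days.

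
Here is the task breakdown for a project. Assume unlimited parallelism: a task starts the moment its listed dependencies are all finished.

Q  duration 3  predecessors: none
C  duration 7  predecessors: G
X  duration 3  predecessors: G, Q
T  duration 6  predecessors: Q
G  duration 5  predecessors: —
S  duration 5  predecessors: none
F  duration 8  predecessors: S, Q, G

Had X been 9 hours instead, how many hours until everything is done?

14

As given, the longest chain is S→F = 5+8 = 13, so the finish is 13 hours.
X is off the critical path — its longest chain is 8 hours, giving 5 of slack.
New critical path: G→X = 5+9 = 14 ⇒ 14 hours.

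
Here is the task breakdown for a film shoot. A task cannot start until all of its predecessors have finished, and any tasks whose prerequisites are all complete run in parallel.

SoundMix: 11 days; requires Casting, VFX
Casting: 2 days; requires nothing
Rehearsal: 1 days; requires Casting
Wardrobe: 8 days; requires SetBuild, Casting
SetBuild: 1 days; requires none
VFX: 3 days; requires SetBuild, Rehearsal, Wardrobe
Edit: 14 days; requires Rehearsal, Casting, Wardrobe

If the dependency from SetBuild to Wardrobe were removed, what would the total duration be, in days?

Original critical path: Casting→Wardrobe→VFX→SoundMix = 2+8+3+11 = 24 ⇒ 24 days.
Dropping SetBuild→Wardrobe doesn't change Wardrobe's earliest start (2); another predecessor still binds.
New critical path: Casting→Wardrobe→VFX→SoundMix = 2+8+3+11 = 24 ⇒ 24 days.

24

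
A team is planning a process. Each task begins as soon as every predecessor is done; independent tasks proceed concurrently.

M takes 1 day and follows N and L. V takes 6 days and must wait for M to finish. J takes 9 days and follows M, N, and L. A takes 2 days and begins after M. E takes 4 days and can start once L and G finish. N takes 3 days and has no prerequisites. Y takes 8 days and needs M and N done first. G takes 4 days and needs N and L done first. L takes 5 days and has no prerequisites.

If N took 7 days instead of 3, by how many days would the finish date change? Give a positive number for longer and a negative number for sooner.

2

As given, the longest chain is L→M→J = 5+1+9 = 15, so the finish is 15 days.
N is off the critical path — its longest chain is 13 days, giving 2 of slack.
New critical path: N→M→J = 7+1+9 = 17 ⇒ 17 days.
Change in finish: 17 − 15 = +2 days.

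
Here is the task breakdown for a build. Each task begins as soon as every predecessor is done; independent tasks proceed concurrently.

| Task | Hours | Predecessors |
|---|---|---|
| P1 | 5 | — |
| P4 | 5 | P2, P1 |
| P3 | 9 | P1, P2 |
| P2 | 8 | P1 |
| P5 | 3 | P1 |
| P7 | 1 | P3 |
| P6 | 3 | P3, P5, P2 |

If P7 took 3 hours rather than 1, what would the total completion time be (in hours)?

Baseline: P1→P2→P3→P6 = 5+8+9+3 = 25 → 25 hours.
P7 is off the critical path — its longest chain is 23 hours, giving 2 of slack.
The critical path is still P1→P2→P3→P6; finish is now 25 hours.

25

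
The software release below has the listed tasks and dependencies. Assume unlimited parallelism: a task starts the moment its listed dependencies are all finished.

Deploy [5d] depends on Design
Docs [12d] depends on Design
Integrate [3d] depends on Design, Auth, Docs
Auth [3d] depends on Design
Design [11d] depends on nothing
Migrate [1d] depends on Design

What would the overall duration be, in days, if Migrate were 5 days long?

26

The binding path is Design→Docs→Integrate = 11+12+3 = 26; finish at 26 days.
Migrate has 14 days of float (longest path through it is 12).
The critical path is still Design→Docs→Integrate; finish is now 26 days.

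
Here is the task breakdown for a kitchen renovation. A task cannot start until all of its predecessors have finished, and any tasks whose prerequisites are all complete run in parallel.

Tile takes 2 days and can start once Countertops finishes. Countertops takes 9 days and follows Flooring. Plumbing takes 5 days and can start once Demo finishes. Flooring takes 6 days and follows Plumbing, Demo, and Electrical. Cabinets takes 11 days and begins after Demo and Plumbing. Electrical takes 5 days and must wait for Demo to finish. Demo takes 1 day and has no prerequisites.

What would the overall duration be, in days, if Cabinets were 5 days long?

23

As given, the longest chain is Demo→Plumbing→Flooring→Countertops→Tile = 1+5+6+9+2 = 23, so the finish is 23 days.
The longest path through Cabinets is only 17 days, so Cabinets has float 6.
No other chain overtakes it, so the finish is 23 days.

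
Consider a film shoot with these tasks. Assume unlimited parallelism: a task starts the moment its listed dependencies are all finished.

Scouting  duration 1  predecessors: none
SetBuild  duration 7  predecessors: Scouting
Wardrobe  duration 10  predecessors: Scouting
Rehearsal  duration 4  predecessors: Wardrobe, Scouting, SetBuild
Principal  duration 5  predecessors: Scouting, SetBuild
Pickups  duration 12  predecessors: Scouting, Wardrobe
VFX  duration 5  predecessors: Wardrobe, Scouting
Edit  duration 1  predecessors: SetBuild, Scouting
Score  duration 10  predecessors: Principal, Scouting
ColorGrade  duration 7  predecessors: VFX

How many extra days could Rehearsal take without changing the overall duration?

Critical path: Scouting→SetBuild→Principal→Score = 1+7+5+10 = 23, so the finish is 23 days.
Rehearsal finishes as early as 15 and must finish by 23.
Float = 23 − 15 = 8.

8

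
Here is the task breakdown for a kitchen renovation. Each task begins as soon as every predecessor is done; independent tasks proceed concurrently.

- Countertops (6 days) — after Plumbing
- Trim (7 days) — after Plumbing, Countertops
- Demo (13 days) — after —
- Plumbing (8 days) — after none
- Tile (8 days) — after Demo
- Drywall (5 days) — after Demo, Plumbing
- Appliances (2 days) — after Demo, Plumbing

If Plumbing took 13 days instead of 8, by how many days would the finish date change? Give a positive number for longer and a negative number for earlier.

5

Critical path before the change: Plumbing→Countertops→Trim = 8+6+7 = 21 giving 21 days.
Plumbing lies on that path, so at 13 days the path becomes 26 days.
That remains the longest chain; total 26 days.
Change in finish: 26 − 21 = +5 days.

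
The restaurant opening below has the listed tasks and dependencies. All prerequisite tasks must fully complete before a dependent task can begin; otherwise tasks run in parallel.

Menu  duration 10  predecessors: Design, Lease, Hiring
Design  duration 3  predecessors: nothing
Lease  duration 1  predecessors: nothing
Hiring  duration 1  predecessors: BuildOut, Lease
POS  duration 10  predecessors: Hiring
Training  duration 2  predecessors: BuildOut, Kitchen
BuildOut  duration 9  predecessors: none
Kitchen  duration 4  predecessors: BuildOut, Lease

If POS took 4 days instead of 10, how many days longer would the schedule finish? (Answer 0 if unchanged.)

As given, the longest chain is BuildOut→Hiring→POS = 9+1+10 = 20, so the finish is 20 days.
POS is on the critical path; changing it to 4 makes that path 14 days.
New critical path: BuildOut→Hiring→Menu = 9+1+10 = 20 ⇒ 20 days.
Change in finish: 20 − 20 = +0 days.

0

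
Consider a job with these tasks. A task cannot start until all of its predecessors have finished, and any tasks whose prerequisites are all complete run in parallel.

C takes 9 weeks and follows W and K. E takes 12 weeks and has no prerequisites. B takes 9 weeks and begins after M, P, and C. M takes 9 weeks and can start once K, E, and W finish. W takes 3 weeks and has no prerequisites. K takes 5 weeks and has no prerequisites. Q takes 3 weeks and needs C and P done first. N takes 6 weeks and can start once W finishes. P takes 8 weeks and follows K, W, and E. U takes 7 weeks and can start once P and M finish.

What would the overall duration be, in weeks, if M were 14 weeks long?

Baseline: E→M→B = 12+9+9 = 30 → 30 weeks.
M is on the critical path; changing it to 14 makes that path 35 weeks.
No other chain overtakes it, so the finish is 35 weeks.

35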